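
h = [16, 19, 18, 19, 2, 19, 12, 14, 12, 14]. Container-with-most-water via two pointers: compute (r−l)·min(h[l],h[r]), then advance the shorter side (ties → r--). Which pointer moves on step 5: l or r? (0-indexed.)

[0,9] min(16,14)*9=126 best=126 * → r--
[0,8] min(16,12)*8=96 best=126 → r--
[0,7] min(16,14)*7=98 best=126 → r--
[0,6] min(16,12)*6=72 best=126 → r--
[0,5] min(16,19)*5=80 best=126 → l++

l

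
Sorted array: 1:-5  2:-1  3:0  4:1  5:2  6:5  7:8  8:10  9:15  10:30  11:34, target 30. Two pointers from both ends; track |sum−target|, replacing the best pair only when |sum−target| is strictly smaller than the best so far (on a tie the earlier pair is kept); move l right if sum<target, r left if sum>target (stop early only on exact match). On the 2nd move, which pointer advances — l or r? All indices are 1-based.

l=1 r=11: -5+34=29 d=1 *, l++
l=2 r=11: -1+34=33 d=3, r--

r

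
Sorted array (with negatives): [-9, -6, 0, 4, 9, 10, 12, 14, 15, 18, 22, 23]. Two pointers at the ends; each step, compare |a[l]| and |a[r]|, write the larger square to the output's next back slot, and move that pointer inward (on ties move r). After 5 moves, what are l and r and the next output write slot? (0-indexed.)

l=0, r=6, next write slot=6

[0,11] |-9|<=|23| out[11]=529 → r--
[0,10] |-9|<=|22| out[10]=484 → r--
[0,9] |-9|<=|18| out[9]=324 → r--
[0,8] |-9|<=|15| out[8]=225 → r--
[0,7] |-9|<=|14| out[7]=196 → r--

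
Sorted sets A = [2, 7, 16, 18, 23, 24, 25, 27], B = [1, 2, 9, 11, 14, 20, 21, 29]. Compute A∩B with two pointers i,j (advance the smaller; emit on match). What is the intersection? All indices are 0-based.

i=0 j=0: 2>1, j++
i=0 j=1: 2==2 emit, i++,j++
i=1 j=2: 7<9, i++
i=2 j=2: 16>9, j++
i=2 j=3: 16>11, j++
i=2 j=4: 16>14, j++
i=2 j=5: 16<20, i++
i=3 j=5: 18<20, i++
i=4 j=5: 23>20, j++
i=4 j=6: 23>21, j++
i=4 j=7: 23<29, i++
i=5 j=7: 24<29, i++
i=6 j=7: 25<29, i++
i=7 j=7: 27<29, i++

intersection = [2]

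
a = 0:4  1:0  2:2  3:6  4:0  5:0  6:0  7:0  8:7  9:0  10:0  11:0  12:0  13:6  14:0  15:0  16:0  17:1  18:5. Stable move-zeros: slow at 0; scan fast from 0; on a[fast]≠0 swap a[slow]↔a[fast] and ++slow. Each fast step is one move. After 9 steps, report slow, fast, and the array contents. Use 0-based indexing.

(s=0,f=0) a[fast]=4≠0 swap→a[0]=4 → slow++,fast++
(s=1,f=1) a[fast]=0 → fast++
(s=1,f=2) a[fast]=2≠0 swap→a[1]=2 → slow++,fast++
(s=2,f=3) a[fast]=6≠0 swap→a[2]=6 → slow++,fast++
(s=3,f=4) a[fast]=0 → fast++
(s=3,f=5) a[fast]=0 → fast++
(s=3,f=6) a[fast]=0 → fast++
(s=3,f=7) a[fast]=0 → fast++
(s=3,f=8) a[fast]=7≠0 swap→a[3]=7 → slow++,fast++

slow=4, fast=9, a=[4, 2, 6, 7, 0, 0, 0, 0, 0, 0, 0, 0, 0, 6, 0, 0, 0, 1, 5]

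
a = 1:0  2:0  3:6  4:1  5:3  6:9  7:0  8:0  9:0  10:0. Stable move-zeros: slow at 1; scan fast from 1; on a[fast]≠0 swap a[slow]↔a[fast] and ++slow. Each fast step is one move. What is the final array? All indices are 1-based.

(s=1,f=1) a[fast]=0 → fast++
(s=1,f=2) a[fast]=0 → fast++
(s=1,f=3) a[fast]=6≠0 swap→a[1]=6 → slow++,fast++
(s=2,f=4) a[fast]=1≠0 swap→a[2]=1 → slow++,fast++
(s=3,f=5) a[fast]=3≠0 swap→a[3]=3 → slow++,fast++
(s=4,f=6) a[fast]=9≠0 swap→a[4]=9 → slow++,fast++
(s=5,f=7) a[fast]=0 → fast++
(s=5,f=8) a[fast]=0 → fast++
(s=5,f=9) a[fast]=0 → fast++
(s=5,f=10) a[fast]=0 → fast++

[6, 1, 3, 9, 0, 0, 0, 0, 0, 0]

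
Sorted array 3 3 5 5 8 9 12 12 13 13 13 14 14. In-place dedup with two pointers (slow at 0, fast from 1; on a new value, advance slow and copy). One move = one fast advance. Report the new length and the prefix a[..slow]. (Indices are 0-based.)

slow=0 fast=1: a[fast]=3=a[slow] dup, fast++
slow=0 fast=2: a[fast]=5≠a[slow]=3 write a[1]=5, slow++,fast++
slow=1 fast=3: a[fast]=5=a[slow] dup, fast++
slow=1 fast=4: a[fast]=8≠a[slow]=5 write a[2]=8, slow++,fast++
slow=2 fast=5: a[fast]=9≠a[slow]=8 write a[3]=9, slow++,fast++
slow=3 fast=6: a[fast]=12≠a[slow]=9 write a[4]=12, slow++,fast++
slow=4 fast=7: a[fast]=12=a[slow] dup, fast++
slow=4 fast=8: a[fast]=13≠a[slow]=12 write a[5]=13, slow++,fast++
slow=5 fast=9: a[fast]=13=a[slow] dup, fast++
slow=5 fast=10: a[fast]=13=a[slow] dup, fast++
slow=5 fast=11: a[fast]=14≠a[slow]=13 write a[6]=14, slow++,fast++
slow=6 fast=12: a[fast]=14=a[slow] dup, fast++

length 7; prefix = [3, 5, 8, 9, 12, 13, 14]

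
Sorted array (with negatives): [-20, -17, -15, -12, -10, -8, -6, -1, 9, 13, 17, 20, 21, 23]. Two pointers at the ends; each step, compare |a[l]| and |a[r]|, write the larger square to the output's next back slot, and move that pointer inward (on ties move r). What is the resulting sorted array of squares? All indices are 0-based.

[1, 36, 64, 81, 100, 144, 169, 225, 289, 289, 400, 400, 441, 529]

[0,13] |-20|<=|23| out[13]=529 → r--
[0,12] |-20|<=|21| out[12]=441 → r--
[0,11] |-20|<=|20| out[11]=400 → r--
[0,10] |-20|>|17| out[10]=400 → l++
[1,10] |-17|<=|17| out[9]=289 → r--
[1,9] |-17|>|13| out[8]=289 → l++
[2,9] |-15|>|13| out[7]=225 → l++
[3,9] |-12|<=|13| out[6]=169 → r--
[3,8] |-12|>|9| out[5]=144 → l++
[4,8] |-10|>|9| out[4]=100 → l++
[5,8] |-8|<=|9| out[3]=81 → r--
[5,7] |-8|>|-1| out[2]=64 → l++
[6,7] |-6|>|-1| out[1]=36 → l++
[7,7] |-1|<=|-1| out[0]=1 → r--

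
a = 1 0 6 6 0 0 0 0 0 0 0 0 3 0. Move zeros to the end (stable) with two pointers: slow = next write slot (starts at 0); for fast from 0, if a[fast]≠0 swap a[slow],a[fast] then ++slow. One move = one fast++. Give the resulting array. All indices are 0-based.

(s=0,f=0) a[fast]=1≠0 swap→a[0]=1 → slow++,fast++
(s=1,f=1) a[fast]=0 → fast++
(s=1,f=2) a[fast]=6≠0 swap→a[1]=6 → slow++,fast++
(s=2,f=3) a[fast]=6≠0 swap→a[2]=6 → slow++,fast++
(s=3,f=4) a[fast]=0 → fast++
(s=3,f=5) a[fast]=0 → fast++
(s=3,f=6) a[fast]=0 → fast++
(s=3,f=7) a[fast]=0 → fast++
(s=3,f=8) a[fast]=0 → fast++
(s=3,f=9) a[fast]=0 → fast++
(s=3,f=10) a[fast]=0 → fast++
(s=3,f=11) a[fast]=0 → fast++
(s=3,f=12) a[fast]=3≠0 swap→a[3]=3 → slow++,fast++
(s=4,f=13) a[fast]=0 → fast++

[1, 6, 6, 3, 0, 0, 0, 0, 0, 0, 0, 0, 0, 0]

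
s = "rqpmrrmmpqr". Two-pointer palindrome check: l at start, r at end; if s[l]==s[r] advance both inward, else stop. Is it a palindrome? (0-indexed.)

not a palindrome (mismatch at 4,6)

[0,10] 'r'=='r' → l++,r--
[1,9] 'q'=='q' → l++,r--
[2,8] 'p'=='p' → l++,r--
[3,7] 'm'=='m' → l++,r--
[4,6] 'r'!='m' → stop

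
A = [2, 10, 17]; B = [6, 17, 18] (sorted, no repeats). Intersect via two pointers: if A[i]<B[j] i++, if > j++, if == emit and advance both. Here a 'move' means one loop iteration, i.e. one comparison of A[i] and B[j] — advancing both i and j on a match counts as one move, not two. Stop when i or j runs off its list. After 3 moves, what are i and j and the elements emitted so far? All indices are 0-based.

[i=0,j=0] 2<6 → i++
[i=1,j=0] 10>6 → j++
[i=1,j=1] 10<17 → i++

i=2, j=1, emitted=[]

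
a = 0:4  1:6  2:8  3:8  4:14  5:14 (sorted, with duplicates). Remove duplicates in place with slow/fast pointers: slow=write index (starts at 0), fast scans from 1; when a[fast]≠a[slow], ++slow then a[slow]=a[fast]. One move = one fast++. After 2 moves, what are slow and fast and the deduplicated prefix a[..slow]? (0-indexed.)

slow=0 fast=1: a[fast]=6≠a[slow]=4 write a[1]=6, slow++,fast++
slow=1 fast=2: a[fast]=8≠a[slow]=6 write a[2]=8, slow++,fast++

slow=2, fast=3, prefix=[4, 6, 8]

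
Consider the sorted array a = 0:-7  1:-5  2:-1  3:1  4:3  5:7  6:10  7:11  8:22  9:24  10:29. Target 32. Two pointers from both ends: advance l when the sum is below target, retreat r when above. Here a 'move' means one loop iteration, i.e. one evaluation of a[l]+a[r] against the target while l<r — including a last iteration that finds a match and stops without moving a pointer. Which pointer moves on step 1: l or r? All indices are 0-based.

l

l=0 r=10: -7+29=22 <32, l++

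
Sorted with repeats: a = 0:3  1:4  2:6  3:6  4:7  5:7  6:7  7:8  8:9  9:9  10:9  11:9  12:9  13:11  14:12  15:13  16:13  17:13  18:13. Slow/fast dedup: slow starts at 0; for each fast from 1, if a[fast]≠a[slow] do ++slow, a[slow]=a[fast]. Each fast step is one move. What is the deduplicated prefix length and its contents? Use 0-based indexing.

length 9; prefix = [3, 4, 6, 7, 8, 9, 11, 12, 13]

slow=0 fast=1: a[fast]=4≠a[slow]=3 write a[1]=4, slow++,fast++
slow=1 fast=2: a[fast]=6≠a[slow]=4 write a[2]=6, slow++,fast++
slow=2 fast=3: a[fast]=6=a[slow] dup, fast++
slow=2 fast=4: a[fast]=7≠a[slow]=6 write a[3]=7, slow++,fast++
slow=3 fast=5: a[fast]=7=a[slow] dup, fast++
slow=3 fast=6: a[fast]=7=a[slow] dup, fast++
slow=3 fast=7: a[fast]=8≠a[slow]=7 write a[4]=8, slow++,fast++
slow=4 fast=8: a[fast]=9≠a[slow]=8 write a[5]=9, slow++,fast++
slow=5 fast=9: a[fast]=9=a[slow] dup, fast++
slow=5 fast=10: a[fast]=9=a[slow] dup, fast++
slow=5 fast=11: a[fast]=9=a[slow] dup, fast++
slow=5 fast=12: a[fast]=9=a[slow] dup, fast++
slow=5 fast=13: a[fast]=11≠a[slow]=9 write a[6]=11, slow++,fast++
slow=6 fast=14: a[fast]=12≠a[slow]=11 write a[7]=12, slow++,fast++
slow=7 fast=15: a[fast]=13≠a[slow]=12 write a[8]=13, slow++,fast++
slow=8 fast=16: a[fast]=13=a[slow] dup, fast++
slow=8 fast=17: a[fast]=13=a[slow] dup, fast++
slow=8 fast=18: a[fast]=13=a[slow] dup, fast++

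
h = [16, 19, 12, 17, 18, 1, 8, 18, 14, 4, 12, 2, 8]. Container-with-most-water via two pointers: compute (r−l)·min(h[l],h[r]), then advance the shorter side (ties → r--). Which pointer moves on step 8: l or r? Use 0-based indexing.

r

[0,12] min(16,8)*12=96 best=96 * → r--
[0,11] min(16,2)*11=22 best=96 → r--
[0,10] min(16,12)*10=120 best=120 * → r--
[0,9] min(16,4)*9=36 best=120 → r--
[0,8] min(16,14)*8=112 best=120 → r--
[0,7] min(16,18)*7=112 best=120 → l++
[1,7] min(19,18)*6=108 best=120 → r--
[1,6] min(19,8)*5=40 best=120 → r--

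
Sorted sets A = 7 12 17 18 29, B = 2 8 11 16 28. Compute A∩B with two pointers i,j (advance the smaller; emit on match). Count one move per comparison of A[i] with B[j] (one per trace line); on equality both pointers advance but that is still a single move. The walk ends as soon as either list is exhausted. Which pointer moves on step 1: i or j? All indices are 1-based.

i=1 j=1: 7>2, j++

j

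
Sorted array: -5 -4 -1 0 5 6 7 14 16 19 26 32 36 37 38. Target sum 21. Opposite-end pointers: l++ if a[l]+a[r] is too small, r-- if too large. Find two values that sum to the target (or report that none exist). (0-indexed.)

l=0 r=14: -5+38=33 >21, r--
l=0 r=13: -5+37=32 >21, r--
l=0 r=12: -5+36=31 >21, r--
l=0 r=11: -5+32=27 >21, r--
l=0 r=10: -5+26=21, found

(-5, 26)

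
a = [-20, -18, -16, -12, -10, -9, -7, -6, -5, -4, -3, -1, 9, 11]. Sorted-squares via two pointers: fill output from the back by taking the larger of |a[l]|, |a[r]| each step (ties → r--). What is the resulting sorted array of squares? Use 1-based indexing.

[1, 9, 16, 25, 36, 49, 81, 81, 100, 121, 144, 256, 324, 400]

l=1 r=14: |-20|>|11| out[14]=400, l++
l=2 r=14: |-18|>|11| out[13]=324, l++
l=3 r=14: |-16|>|11| out[12]=256, l++
l=4 r=14: |-12|>|11| out[11]=144, l++
l=5 r=14: |-10|<=|11| out[10]=121, r--
l=5 r=13: |-10|>|9| out[9]=100, l++
l=6 r=13: |-9|<=|9| out[8]=81, r--
l=6 r=12: |-9|>|-1| out[7]=81, l++
l=7 r=12: |-7|>|-1| out[6]=49, l++
l=8 r=12: |-6|>|-1| out[5]=36, l++
l=9 r=12: |-5|>|-1| out[4]=25, l++
l=10 r=12: |-4|>|-1| out[3]=16, l++
l=11 r=12: |-3|>|-1| out[2]=9, l++
l=12 r=12: |-1|<=|-1| out[1]=1, r--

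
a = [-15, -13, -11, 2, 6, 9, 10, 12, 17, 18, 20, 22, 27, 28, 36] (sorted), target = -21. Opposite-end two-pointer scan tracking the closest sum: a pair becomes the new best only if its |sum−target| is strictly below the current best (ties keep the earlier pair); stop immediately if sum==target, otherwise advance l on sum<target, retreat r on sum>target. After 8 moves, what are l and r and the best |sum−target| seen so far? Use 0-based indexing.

[0,14] -15+36=21 d=42 * → r--
[0,13] -15+28=13 d=34 * → r--
[0,12] -15+27=12 d=33 * → r--
[0,11] -15+22=7 d=28 * → r--
[0,10] -15+20=5 d=26 * → r--
[0,9] -15+18=3 d=24 * → r--
[0,8] -15+17=2 d=23 * → r--
[0,7] -15+12=-3 d=18 * → r--

l=0, r=6, best |Δ|=18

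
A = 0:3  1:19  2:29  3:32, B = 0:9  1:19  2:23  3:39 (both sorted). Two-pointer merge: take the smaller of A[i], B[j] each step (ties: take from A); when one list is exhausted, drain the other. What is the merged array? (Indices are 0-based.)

[i=0,j=0] A[i]=3<=B[j]=9 take 3 → i++
[i=1,j=0] A[i]=19>B[j]=9 take 9 → j++
[i=1,j=1] A[i]=19<=B[j]=19 take 19 → i++
[i=2,j=1] A[i]=29>B[j]=19 take 19 → j++
[i=2,j=2] A[i]=29>B[j]=23 take 23 → j++
[i=2,j=3] A[i]=29<=B[j]=39 take 29 → i++
[i=3,j=3] A[i]=32<=B[j]=39 take 32 → i++
[i=4,j=3] A done, take B[j]=39 → j++

[3, 9, 19, 19, 23, 29, 32, 39]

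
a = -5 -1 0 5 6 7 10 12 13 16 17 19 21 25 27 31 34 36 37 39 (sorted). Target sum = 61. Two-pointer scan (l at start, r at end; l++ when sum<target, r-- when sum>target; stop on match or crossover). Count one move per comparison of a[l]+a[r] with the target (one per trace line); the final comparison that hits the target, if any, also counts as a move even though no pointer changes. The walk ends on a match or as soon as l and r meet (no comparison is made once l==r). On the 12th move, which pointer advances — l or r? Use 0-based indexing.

[0,19] -5+39=34 <61 → l++
[1,19] -1+39=38 <61 → l++
[2,19] 0+39=39 <61 → l++
[3,19] 5+39=44 <61 → l++
[4,19] 6+39=45 <61 → l++
[5,19] 7+39=46 <61 → l++
[6,19] 10+39=49 <61 → l++
[7,19] 12+39=51 <61 → l++
[8,19] 13+39=52 <61 → l++
[9,19] 16+39=55 <61 → l++
[10,19] 17+39=56 <61 → l++
[11,19] 19+39=58 <61 → l++

l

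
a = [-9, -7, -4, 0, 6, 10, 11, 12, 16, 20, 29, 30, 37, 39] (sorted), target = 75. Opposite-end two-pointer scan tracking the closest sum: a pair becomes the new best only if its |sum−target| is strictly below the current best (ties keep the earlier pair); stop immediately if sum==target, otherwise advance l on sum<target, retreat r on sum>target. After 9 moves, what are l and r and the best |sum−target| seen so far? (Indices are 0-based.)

[0,13] -9+39=30 d=45 * → l++
[1,13] -7+39=32 d=43 * → l++
[2,13] -4+39=35 d=40 * → l++
[3,13] 0+39=39 d=36 * → l++
[4,13] 6+39=45 d=30 * → l++
[5,13] 10+39=49 d=26 * → l++
[6,13] 11+39=50 d=25 * → l++
[7,13] 12+39=51 d=24 * → l++
[8,13] 16+39=55 d=20 * → l++

l=9, r=13, best |Δ|=20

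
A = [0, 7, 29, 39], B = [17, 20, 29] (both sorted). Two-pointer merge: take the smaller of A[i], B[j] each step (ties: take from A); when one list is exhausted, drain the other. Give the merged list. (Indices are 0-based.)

[i=0,j=0] A[i]=0<=B[j]=17 take 0 → i++
[i=1,j=0] A[i]=7<=B[j]=17 take 7 → i++
[i=2,j=0] A[i]=29>B[j]=17 take 17 → j++
[i=2,j=1] A[i]=29>B[j]=20 take 20 → j++
[i=2,j=2] A[i]=29<=B[j]=29 take 29 → i++
[i=3,j=2] A[i]=39>B[j]=29 take 29 → j++
[i=3,j=3] B done, take A[i]=39 → i++

[0, 7, 17, 20, 29, 29, 39]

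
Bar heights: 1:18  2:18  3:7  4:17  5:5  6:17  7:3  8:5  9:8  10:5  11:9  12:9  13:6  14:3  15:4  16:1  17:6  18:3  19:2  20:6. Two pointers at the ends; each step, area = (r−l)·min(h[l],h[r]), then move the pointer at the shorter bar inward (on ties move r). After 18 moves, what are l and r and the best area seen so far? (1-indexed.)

[1,20] min(18,6)*19=114 best=114 * → r--
[1,19] min(18,2)*18=36 best=114 → r--
[1,18] min(18,3)*17=51 best=114 → r--
[1,17] min(18,6)*16=96 best=114 → r--
[1,16] min(18,1)*15=15 best=114 → r--
[1,15] min(18,4)*14=56 best=114 → r--
[1,14] min(18,3)*13=39 best=114 → r--
[1,13] min(18,6)*12=72 best=114 → r--
[1,12] min(18,9)*11=99 best=114 → r--
[1,11] min(18,9)*10=90 best=114 → r--
[1,10] min(18,5)*9=45 best=114 → r--
[1,9] min(18,8)*8=64 best=114 → r--
[1,8] min(18,5)*7=35 best=114 → r--
[1,7] min(18,3)*6=18 best=114 → r--
[1,6] min(18,17)*5=85 best=114 → r--
[1,5] min(18,5)*4=20 best=114 → r--
[1,4] min(18,17)*3=51 best=114 → r--
[1,3] min(18,7)*2=14 best=114 → r--

l=1, r=2, best area=114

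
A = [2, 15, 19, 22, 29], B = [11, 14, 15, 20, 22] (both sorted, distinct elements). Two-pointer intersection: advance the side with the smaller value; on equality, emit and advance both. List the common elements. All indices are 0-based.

i=0 j=0: 2<11, i++
i=1 j=0: 15>11, j++
i=1 j=1: 15>14, j++
i=1 j=2: 15==15 emit, i++,j++
i=2 j=3: 19<20, i++
i=3 j=3: 22>20, j++
i=3 j=4: 22==22 emit, i++,j++

intersection = [15, 22]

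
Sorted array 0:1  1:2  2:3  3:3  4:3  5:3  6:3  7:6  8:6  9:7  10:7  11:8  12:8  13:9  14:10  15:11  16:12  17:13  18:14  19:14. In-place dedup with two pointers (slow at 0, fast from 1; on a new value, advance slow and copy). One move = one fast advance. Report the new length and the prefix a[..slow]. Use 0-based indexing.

(s=0,f=1) a[fast]=2≠a[slow]=1 write a[1]=2 → slow++,fast++
(s=1,f=2) a[fast]=3≠a[slow]=2 write a[2]=3 → slow++,fast++
(s=2,f=3) a[fast]=3=a[slow] dup → fast++
(s=2,f=4) a[fast]=3=a[slow] dup → fast++
(s=2,f=5) a[fast]=3=a[slow] dup → fast++
(s=2,f=6) a[fast]=3=a[slow] dup → fast++
(s=2,f=7) a[fast]=6≠a[slow]=3 write a[3]=6 → slow++,fast++
(s=3,f=8) a[fast]=6=a[slow] dup → fast++
(s=3,f=9) a[fast]=7≠a[slow]=6 write a[4]=7 → slow++,fast++
(s=4,f=10) a[fast]=7=a[slow] dup → fast++
(s=4,f=11) a[fast]=8≠a[slow]=7 write a[5]=8 → slow++,fast++
(s=5,f=12) a[fast]=8=a[slow] dup → fast++
(s=5,f=13) a[fast]=9≠a[slow]=8 write a[6]=9 → slow++,fast++
(s=6,f=14) a[fast]=10≠a[slow]=9 write a[7]=10 → slow++,fast++
(s=7,f=15) a[fast]=11≠a[slow]=10 write a[8]=11 → slow++,fast++
(s=8,f=16) a[fast]=12≠a[slow]=11 write a[9]=12 → slow++,fast++
(s=9,f=17) a[fast]=13≠a[slow]=12 write a[10]=13 → slow++,fast++
(s=10,f=18) a[fast]=14≠a[slow]=13 write a[11]=14 → slow++,fast++
(s=11,f=19) a[fast]=14=a[slow] dup → fast++

length 12; prefix = [1, 2, 3, 6, 7, 8, 9, 10, 11, 12, 13, 14]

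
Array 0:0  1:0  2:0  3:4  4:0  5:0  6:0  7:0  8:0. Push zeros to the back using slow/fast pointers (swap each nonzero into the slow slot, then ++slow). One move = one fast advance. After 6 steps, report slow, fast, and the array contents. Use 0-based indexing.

(s=0,f=0) a[fast]=0 → fast++
(s=0,f=1) a[fast]=0 → fast++
(s=0,f=2) a[fast]=0 → fast++
(s=0,f=3) a[fast]=4≠0 swap→a[0]=4 → slow++,fast++
(s=1,f=4) a[fast]=0 → fast++
(s=1,f=5) a[fast]=0 → fast++

slow=1, fast=6, a=[4, 0, 0, 0, 0, 0, 0, 0, 0]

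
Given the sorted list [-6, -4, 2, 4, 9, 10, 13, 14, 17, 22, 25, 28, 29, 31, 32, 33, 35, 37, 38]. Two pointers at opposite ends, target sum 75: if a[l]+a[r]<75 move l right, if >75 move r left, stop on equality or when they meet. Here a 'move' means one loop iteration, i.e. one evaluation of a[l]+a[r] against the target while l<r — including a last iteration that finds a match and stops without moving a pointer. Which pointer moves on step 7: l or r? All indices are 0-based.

l

[0,18] -6+38=32 <75 → l++
[1,18] -4+38=34 <75 → l++
[2,18] 2+38=40 <75 → l++
[3,18] 4+38=42 <75 → l++
[4,18] 9+38=47 <75 → l++
[5,18] 10+38=48 <75 → l++
[6,18] 13+38=51 <75 → l++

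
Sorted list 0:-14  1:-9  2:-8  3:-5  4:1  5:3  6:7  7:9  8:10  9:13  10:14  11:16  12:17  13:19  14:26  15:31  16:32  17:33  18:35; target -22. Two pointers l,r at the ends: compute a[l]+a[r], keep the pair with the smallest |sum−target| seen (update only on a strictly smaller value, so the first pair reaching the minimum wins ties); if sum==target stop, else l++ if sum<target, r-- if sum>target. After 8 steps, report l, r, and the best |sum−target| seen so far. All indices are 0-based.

l=0, r=10, best |Δ|=24

l=0 r=18: -14+35=21 d=43 *, r--
l=0 r=17: -14+33=19 d=41 *, r--
l=0 r=16: -14+32=18 d=40 *, r--
l=0 r=15: -14+31=17 d=39 *, r--
l=0 r=14: -14+26=12 d=34 *, r--
l=0 r=13: -14+19=5 d=27 *, r--
l=0 r=12: -14+17=3 d=25 *, r--
l=0 r=11: -14+16=2 d=24 *, r--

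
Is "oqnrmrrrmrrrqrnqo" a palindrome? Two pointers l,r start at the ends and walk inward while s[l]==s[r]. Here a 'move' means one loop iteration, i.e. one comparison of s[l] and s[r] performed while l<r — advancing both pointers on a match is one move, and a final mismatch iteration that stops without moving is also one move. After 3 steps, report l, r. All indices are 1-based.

l=4, r=14

[1,17] 'o'=='o' → l++,r--
[2,16] 'q'=='q' → l++,r--
[3,15] 'n'=='n' → l++,r--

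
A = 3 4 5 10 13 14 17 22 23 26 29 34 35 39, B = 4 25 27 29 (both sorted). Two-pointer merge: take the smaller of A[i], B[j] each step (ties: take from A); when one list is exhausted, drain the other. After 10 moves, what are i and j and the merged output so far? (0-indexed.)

i=9, j=1, merged so far=[3, 4, 4, 5, 10, 13, 14, 17, 22, 23]

[i=0,j=0] A[i]=3<=B[j]=4 take 3 → i++
[i=1,j=0] A[i]=4<=B[j]=4 take 4 → i++
[i=2,j=0] A[i]=5>B[j]=4 take 4 → j++
[i=2,j=1] A[i]=5<=B[j]=25 take 5 → i++
[i=3,j=1] A[i]=10<=B[j]=25 take 10 → i++
[i=4,j=1] A[i]=13<=B[j]=25 take 13 → i++
[i=5,j=1] A[i]=14<=B[j]=25 take 14 → i++
[i=6,j=1] A[i]=17<=B[j]=25 take 17 → i++
[i=7,j=1] A[i]=22<=B[j]=25 take 22 → i++
[i=8,j=1] A[i]=23<=B[j]=25 take 23 → i++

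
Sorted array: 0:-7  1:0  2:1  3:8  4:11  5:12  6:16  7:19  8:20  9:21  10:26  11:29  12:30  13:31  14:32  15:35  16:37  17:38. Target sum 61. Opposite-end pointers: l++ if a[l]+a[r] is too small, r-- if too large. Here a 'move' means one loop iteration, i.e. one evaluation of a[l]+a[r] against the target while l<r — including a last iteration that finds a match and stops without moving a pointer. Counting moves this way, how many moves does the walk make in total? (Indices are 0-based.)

13 moves

[0,17] -7+38=31 <61 → l++
[1,17] 0+38=38 <61 → l++
[2,17] 1+38=39 <61 → l++
[3,17] 8+38=46 <61 → l++
[4,17] 11+38=49 <61 → l++
[5,17] 12+38=50 <61 → l++
[6,17] 16+38=54 <61 → l++
[7,17] 19+38=57 <61 → l++
[8,17] 20+38=58 <61 → l++
[9,17] 21+38=59 <61 → l++
[10,17] 26+38=64 >61 → r--
[10,16] 26+37=63 >61 → r--
[10,15] 26+35=61 → found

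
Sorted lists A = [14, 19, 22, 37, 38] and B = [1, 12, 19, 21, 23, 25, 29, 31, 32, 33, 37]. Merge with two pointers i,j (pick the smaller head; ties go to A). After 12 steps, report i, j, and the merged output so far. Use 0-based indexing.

i=0 j=0: A[i]=14>B[j]=1 take 1, j++
i=0 j=1: A[i]=14>B[j]=12 take 12, j++
i=0 j=2: A[i]=14<=B[j]=19 take 14, i++
i=1 j=2: A[i]=19<=B[j]=19 take 19, i++
i=2 j=2: A[i]=22>B[j]=19 take 19, j++
i=2 j=3: A[i]=22>B[j]=21 take 21, j++
i=2 j=4: A[i]=22<=B[j]=23 take 22, i++
i=3 j=4: A[i]=37>B[j]=23 take 23, j++
i=3 j=5: A[i]=37>B[j]=25 take 25, j++
i=3 j=6: A[i]=37>B[j]=29 take 29, j++
i=3 j=7: A[i]=37>B[j]=31 take 31, j++
i=3 j=8: A[i]=37>B[j]=32 take 32, j++

i=3, j=9, merged so far=[1, 12, 14, 19, 19, 21, 22, 23, 25, 29, 31, 32]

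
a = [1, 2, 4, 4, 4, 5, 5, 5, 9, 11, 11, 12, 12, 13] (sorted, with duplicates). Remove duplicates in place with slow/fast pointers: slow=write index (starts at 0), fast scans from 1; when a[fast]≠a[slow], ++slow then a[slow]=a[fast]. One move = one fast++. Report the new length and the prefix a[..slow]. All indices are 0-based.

slow=0 fast=1: a[fast]=2≠a[slow]=1 write a[1]=2, slow++,fast++
slow=1 fast=2: a[fast]=4≠a[slow]=2 write a[2]=4, slow++,fast++
slow=2 fast=3: a[fast]=4=a[slow] dup, fast++
slow=2 fast=4: a[fast]=4=a[slow] dup, fast++
slow=2 fast=5: a[fast]=5≠a[slow]=4 write a[3]=5, slow++,fast++
slow=3 fast=6: a[fast]=5=a[slow] dup, fast++
slow=3 fast=7: a[fast]=5=a[slow] dup, fast++
slow=3 fast=8: a[fast]=9≠a[slow]=5 write a[4]=9, slow++,fast++
slow=4 fast=9: a[fast]=11≠a[slow]=9 write a[5]=11, slow++,fast++
slow=5 fast=10: a[fast]=11=a[slow] dup, fast++
slow=5 fast=11: a[fast]=12≠a[slow]=11 write a[6]=12, slow++,fast++
slow=6 fast=12: a[fast]=12=a[slow] dup, fast++
slow=6 fast=13: a[fast]=13≠a[slow]=12 write a[7]=13, slow++,fast++

length 8; prefix = [1, 2, 4, 5, 9, 11, 12, 13]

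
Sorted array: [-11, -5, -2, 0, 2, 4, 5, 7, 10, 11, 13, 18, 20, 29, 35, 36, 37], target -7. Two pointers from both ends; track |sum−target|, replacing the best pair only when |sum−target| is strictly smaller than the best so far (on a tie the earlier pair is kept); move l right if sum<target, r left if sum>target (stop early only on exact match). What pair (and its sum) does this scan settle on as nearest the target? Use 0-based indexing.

l=0 r=16: -11+37=26 d=33 *, r--
l=0 r=15: -11+36=25 d=32 *, r--
l=0 r=14: -11+35=24 d=31 *, r--
l=0 r=13: -11+29=18 d=25 *, r--
l=0 r=12: -11+20=9 d=16 *, r--
l=0 r=11: -11+18=7 d=14 *, r--
l=0 r=10: -11+13=2 d=9 *, r--
l=0 r=9: -11+11=0 d=7 *, r--
l=0 r=8: -11+10=-1 d=6 *, r--
l=0 r=7: -11+7=-4 d=3 *, r--
l=0 r=6: -11+5=-6 d=1 *, r--
l=0 r=5: -11+4=-7 d=0 *, stop

pair (-11, 4) with sum -7 (|Δ|=0)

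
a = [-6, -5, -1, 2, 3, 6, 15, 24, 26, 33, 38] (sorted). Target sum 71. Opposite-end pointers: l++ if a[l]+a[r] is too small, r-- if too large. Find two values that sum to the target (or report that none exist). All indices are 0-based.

(33, 38)

[0,10] -6+38=32 <71 → l++
[1,10] -5+38=33 <71 → l++
[2,10] -1+38=37 <71 → l++
[3,10] 2+38=40 <71 → l++
[4,10] 3+38=41 <71 → l++
[5,10] 6+38=44 <71 → l++
[6,10] 15+38=53 <71 → l++
[7,10] 24+38=62 <71 → l++
[8,10] 26+38=64 <71 → l++
[9,10] 33+38=71 → found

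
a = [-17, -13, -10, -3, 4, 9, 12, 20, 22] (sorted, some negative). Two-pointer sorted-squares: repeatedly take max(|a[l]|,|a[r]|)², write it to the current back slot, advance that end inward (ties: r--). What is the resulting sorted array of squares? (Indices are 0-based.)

[9, 16, 81, 100, 144, 169, 289, 400, 484]

l=0 r=8: |-17|<=|22| out[8]=484, r--
l=0 r=7: |-17|<=|20| out[7]=400, r--
l=0 r=6: |-17|>|12| out[6]=289, l++
l=1 r=6: |-13|>|12| out[5]=169, l++
l=2 r=6: |-10|<=|12| out[4]=144, r--
l=2 r=5: |-10|>|9| out[3]=100, l++
l=3 r=5: |-3|<=|9| out[2]=81, r--
l=3 r=4: |-3|<=|4| out[1]=16, r--
l=3 r=3: |-3|<=|-3| out[0]=9, r--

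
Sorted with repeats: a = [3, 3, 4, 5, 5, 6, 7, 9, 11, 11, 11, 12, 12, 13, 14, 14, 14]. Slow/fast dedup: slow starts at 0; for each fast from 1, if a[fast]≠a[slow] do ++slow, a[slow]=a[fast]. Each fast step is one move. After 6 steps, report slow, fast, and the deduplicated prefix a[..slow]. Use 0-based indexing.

slow=4, fast=7, prefix=[3, 4, 5, 6, 7]

slow=0 fast=1: a[fast]=3=a[slow] dup, fast++
slow=0 fast=2: a[fast]=4≠a[slow]=3 write a[1]=4, slow++,fast++
slow=1 fast=3: a[fast]=5≠a[slow]=4 write a[2]=5, slow++,fast++
slow=2 fast=4: a[fast]=5=a[slow] dup, fast++
slow=2 fast=5: a[fast]=6≠a[slow]=5 write a[3]=6, slow++,fast++
slow=3 fast=6: a[fast]=7≠a[slow]=6 write a[4]=7, slow++,fast++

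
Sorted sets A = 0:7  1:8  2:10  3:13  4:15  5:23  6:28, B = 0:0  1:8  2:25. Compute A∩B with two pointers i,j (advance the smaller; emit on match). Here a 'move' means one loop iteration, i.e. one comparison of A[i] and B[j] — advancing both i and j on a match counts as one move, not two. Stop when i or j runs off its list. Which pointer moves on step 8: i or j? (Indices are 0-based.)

j

i=0 j=0: 7>0, j++
i=0 j=1: 7<8, i++
i=1 j=1: 8==8 emit, i++,j++
i=2 j=2: 10<25, i++
i=3 j=2: 13<25, i++
i=4 j=2: 15<25, i++
i=5 j=2: 23<25, i++
i=6 j=2: 28>25, j++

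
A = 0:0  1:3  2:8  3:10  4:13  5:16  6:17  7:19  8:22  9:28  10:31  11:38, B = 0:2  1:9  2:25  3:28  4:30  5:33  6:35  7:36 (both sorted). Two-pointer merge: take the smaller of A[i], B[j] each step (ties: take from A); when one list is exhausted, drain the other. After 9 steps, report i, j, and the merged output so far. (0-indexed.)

[i=0,j=0] A[i]=0<=B[j]=2 take 0 → i++
[i=1,j=0] A[i]=3>B[j]=2 take 2 → j++
[i=1,j=1] A[i]=3<=B[j]=9 take 3 → i++
[i=2,j=1] A[i]=8<=B[j]=9 take 8 → i++
[i=3,j=1] A[i]=10>B[j]=9 take 9 → j++
[i=3,j=2] A[i]=10<=B[j]=25 take 10 → i++
[i=4,j=2] A[i]=13<=B[j]=25 take 13 → i++
[i=5,j=2] A[i]=16<=B[j]=25 take 16 → i++
[i=6,j=2] A[i]=17<=B[j]=25 take 17 → i++

i=7, j=2, merged so far=[0, 2, 3, 8, 9, 10, 13, 16, 17]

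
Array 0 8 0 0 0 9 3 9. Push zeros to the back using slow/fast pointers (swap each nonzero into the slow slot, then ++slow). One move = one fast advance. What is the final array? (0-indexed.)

[8, 9, 3, 9, 0, 0, 0, 0]

slow=0 fast=0: a[fast]=0, fast++
slow=0 fast=1: a[fast]=8≠0 swap→a[0]=8, slow++,fast++
slow=1 fast=2: a[fast]=0, fast++
slow=1 fast=3: a[fast]=0, fast++
slow=1 fast=4: a[fast]=0, fast++
slow=1 fast=5: a[fast]=9≠0 swap→a[1]=9, slow++,fast++
slow=2 fast=6: a[fast]=3≠0 swap→a[2]=3, slow++,fast++
slow=3 fast=7: a[fast]=9≠0 swap→a[3]=9, slow++,fast++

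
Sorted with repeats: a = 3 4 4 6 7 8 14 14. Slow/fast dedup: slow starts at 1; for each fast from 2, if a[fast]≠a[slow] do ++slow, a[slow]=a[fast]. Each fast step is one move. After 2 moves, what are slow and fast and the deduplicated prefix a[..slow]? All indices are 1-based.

slow=2, fast=4, prefix=[3, 4]

(s=1,f=2) a[fast]=4≠a[slow]=3 write a[2]=4 → slow++,fast++
(s=2,f=3) a[fast]=4=a[slow] dup → fast++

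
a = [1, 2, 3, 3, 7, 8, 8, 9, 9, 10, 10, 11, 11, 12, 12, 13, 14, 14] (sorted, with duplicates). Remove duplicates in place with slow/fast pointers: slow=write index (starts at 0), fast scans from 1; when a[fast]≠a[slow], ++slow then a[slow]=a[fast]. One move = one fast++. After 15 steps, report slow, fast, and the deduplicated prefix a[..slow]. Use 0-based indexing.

(s=0,f=1) a[fast]=2≠a[slow]=1 write a[1]=2 → slow++,fast++
(s=1,f=2) a[fast]=3≠a[slow]=2 write a[2]=3 → slow++,fast++
(s=2,f=3) a[fast]=3=a[slow] dup → fast++
(s=2,f=4) a[fast]=7≠a[slow]=3 write a[3]=7 → slow++,fast++
(s=3,f=5) a[fast]=8≠a[slow]=7 write a[4]=8 → slow++,fast++
(s=4,f=6) a[fast]=8=a[slow] dup → fast++
(s=4,f=7) a[fast]=9≠a[slow]=8 write a[5]=9 → slow++,fast++
(s=5,f=8) a[fast]=9=a[slow] dup → fast++
(s=5,f=9) a[fast]=10≠a[slow]=9 write a[6]=10 → slow++,fast++
(s=6,f=10) a[fast]=10=a[slow] dup → fast++
(s=6,f=11) a[fast]=11≠a[slow]=10 write a[7]=11 → slow++,fast++
(s=7,f=12) a[fast]=11=a[slow] dup → fast++
(s=7,f=13) a[fast]=12≠a[slow]=11 write a[8]=12 → slow++,fast++
(s=8,f=14) a[fast]=12=a[slow] dup → fast++
(s=8,f=15) a[fast]=13≠a[slow]=12 write a[9]=13 → slow++,fast++

slow=9, fast=16, prefix=[1, 2, 3, 7, 8, 9, 10, 11, 12, 13]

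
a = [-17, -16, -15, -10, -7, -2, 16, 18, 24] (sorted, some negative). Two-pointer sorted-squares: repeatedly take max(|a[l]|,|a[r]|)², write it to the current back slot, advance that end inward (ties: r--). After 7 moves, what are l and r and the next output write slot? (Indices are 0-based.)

[0,8] |-17|<=|24| out[8]=576 → r--
[0,7] |-17|<=|18| out[7]=324 → r--
[0,6] |-17|>|16| out[6]=289 → l++
[1,6] |-16|<=|16| out[5]=256 → r--
[1,5] |-16|>|-2| out[4]=256 → l++
[2,5] |-15|>|-2| out[3]=225 → l++
[3,5] |-10|>|-2| out[2]=100 → l++

l=4, r=5, next write slot=1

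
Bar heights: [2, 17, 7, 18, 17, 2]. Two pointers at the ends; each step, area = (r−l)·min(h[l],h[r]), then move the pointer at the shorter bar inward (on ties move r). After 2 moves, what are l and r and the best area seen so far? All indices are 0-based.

[0,5] min(2,2)*5=10 best=10 * → r--
[0,4] min(2,17)*4=8 best=10 → l++

l=1, r=4, best area=10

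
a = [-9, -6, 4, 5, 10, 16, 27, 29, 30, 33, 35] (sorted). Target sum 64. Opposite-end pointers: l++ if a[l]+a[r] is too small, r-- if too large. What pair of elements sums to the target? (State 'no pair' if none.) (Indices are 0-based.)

(29, 35)

[0,10] -9+35=26 <64 → l++
[1,10] -6+35=29 <64 → l++
[2,10] 4+35=39 <64 → l++
[3,10] 5+35=40 <64 → l++
[4,10] 10+35=45 <64 → l++
[5,10] 16+35=51 <64 → l++
[6,10] 27+35=62 <64 → l++
[7,10] 29+35=64 → found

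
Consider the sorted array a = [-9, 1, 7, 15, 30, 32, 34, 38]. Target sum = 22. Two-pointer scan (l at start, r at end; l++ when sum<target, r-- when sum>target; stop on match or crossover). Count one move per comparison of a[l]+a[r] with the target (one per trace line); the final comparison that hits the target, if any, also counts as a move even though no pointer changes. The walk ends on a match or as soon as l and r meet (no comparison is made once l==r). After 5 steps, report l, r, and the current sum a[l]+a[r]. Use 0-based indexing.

l=1, r=3, sum=16

l=0 r=7: -9+38=29 >22, r--
l=0 r=6: -9+34=25 >22, r--
l=0 r=5: -9+32=23 >22, r--
l=0 r=4: -9+30=21 <22, l++
l=1 r=4: 1+30=31 >22, r--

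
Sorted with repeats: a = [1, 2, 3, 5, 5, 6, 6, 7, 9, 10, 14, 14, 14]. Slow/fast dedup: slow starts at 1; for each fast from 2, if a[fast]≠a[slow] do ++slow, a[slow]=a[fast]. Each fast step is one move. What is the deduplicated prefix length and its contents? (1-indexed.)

slow=1 fast=2: a[fast]=2≠a[slow]=1 write a[2]=2, slow++,fast++
slow=2 fast=3: a[fast]=3≠a[slow]=2 write a[3]=3, slow++,fast++
slow=3 fast=4: a[fast]=5≠a[slow]=3 write a[4]=5, slow++,fast++
slow=4 fast=5: a[fast]=5=a[slow] dup, fast++
slow=4 fast=6: a[fast]=6≠a[slow]=5 write a[5]=6, slow++,fast++
slow=5 fast=7: a[fast]=6=a[slow] dup, fast++
slow=5 fast=8: a[fast]=7≠a[slow]=6 write a[6]=7, slow++,fast++
slow=6 fast=9: a[fast]=9≠a[slow]=7 write a[7]=9, slow++,fast++
slow=7 fast=10: a[fast]=10≠a[slow]=9 write a[8]=10, slow++,fast++
slow=8 fast=11: a[fast]=14≠a[slow]=10 write a[9]=14, slow++,fast++
slow=9 fast=12: a[fast]=14=a[slow] dup, fast++
slow=9 fast=13: a[fast]=14=a[slow] dup, fast++

length 9; prefix = [1, 2, 3, 5, 6, 7, 9, 10, 14]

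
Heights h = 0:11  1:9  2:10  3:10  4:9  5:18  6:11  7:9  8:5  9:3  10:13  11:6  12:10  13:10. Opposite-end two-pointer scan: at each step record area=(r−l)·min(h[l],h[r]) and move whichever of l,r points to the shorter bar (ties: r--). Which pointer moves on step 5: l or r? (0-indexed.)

l=0 r=13: min(11,10)*13=130 best=130 *, r--
l=0 r=12: min(11,10)*12=120 best=130, r--
l=0 r=11: min(11,6)*11=66 best=130, r--
l=0 r=10: min(11,13)*10=110 best=130, l++
l=1 r=10: min(9,13)*9=81 best=130, l++

l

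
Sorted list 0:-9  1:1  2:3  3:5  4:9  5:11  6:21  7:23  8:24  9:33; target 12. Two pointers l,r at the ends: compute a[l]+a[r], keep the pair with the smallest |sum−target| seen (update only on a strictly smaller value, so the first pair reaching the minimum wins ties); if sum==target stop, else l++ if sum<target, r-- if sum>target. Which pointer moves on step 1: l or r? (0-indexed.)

[0,9] -9+33=24 d=12 * → r--

r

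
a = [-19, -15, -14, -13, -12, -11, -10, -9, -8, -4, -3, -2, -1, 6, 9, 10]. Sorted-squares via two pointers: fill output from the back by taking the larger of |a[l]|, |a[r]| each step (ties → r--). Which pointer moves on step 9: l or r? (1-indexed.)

[1,16] |-19|>|10| out[16]=361 → l++
[2,16] |-15|>|10| out[15]=225 → l++
[3,16] |-14|>|10| out[14]=196 → l++
[4,16] |-13|>|10| out[13]=169 → l++
[5,16] |-12|>|10| out[12]=144 → l++
[6,16] |-11|>|10| out[11]=121 → l++
[7,16] |-10|<=|10| out[10]=100 → r--
[7,15] |-10|>|9| out[9]=100 → l++
[8,15] |-9|<=|9| out[8]=81 → r--

r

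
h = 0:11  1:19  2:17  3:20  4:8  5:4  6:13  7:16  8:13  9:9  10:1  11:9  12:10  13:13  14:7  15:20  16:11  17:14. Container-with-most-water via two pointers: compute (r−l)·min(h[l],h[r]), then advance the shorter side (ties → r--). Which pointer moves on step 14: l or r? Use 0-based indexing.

r

l=0 r=17: min(11,14)*17=187 best=187 *, l++
l=1 r=17: min(19,14)*16=224 best=224 *, r--
l=1 r=16: min(19,11)*15=165 best=224, r--
l=1 r=15: min(19,20)*14=266 best=266 *, l++
l=2 r=15: min(17,20)*13=221 best=266, l++
l=3 r=15: min(20,20)*12=240 best=266, r--
l=3 r=14: min(20,7)*11=77 best=266, r--
l=3 r=13: min(20,13)*10=130 best=266, r--
l=3 r=12: min(20,10)*9=90 best=266, r--
l=3 r=11: min(20,9)*8=72 best=266, r--
l=3 r=10: min(20,1)*7=7 best=266, r--
l=3 r=9: min(20,9)*6=54 best=266, r--
l=3 r=8: min(20,13)*5=65 best=266, r--
l=3 r=7: min(20,16)*4=64 best=266, r--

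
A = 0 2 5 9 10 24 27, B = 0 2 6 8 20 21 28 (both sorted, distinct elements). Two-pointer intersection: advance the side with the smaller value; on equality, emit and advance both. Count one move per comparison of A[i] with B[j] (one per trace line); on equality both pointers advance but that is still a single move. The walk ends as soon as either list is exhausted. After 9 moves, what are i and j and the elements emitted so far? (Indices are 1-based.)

[i=1,j=1] 0==0 emit → i++,j++
[i=2,j=2] 2==2 emit → i++,j++
[i=3,j=3] 5<6 → i++
[i=4,j=3] 9>6 → j++
[i=4,j=4] 9>8 → j++
[i=4,j=5] 9<20 → i++
[i=5,j=5] 10<20 → i++
[i=6,j=5] 24>20 → j++
[i=6,j=6] 24>21 → j++

i=6, j=7, emitted=[0, 2]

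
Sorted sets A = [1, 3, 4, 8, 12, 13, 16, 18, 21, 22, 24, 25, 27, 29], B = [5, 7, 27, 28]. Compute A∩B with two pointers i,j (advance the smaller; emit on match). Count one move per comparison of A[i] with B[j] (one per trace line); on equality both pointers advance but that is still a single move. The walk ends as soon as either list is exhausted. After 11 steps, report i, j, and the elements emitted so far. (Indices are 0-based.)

i=9, j=2, emitted=[]

i=0 j=0: 1<5, i++
i=1 j=0: 3<5, i++
i=2 j=0: 4<5, i++
i=3 j=0: 8>5, j++
i=3 j=1: 8>7, j++
i=3 j=2: 8<27, i++
i=4 j=2: 12<27, i++
i=5 j=2: 13<27, i++
i=6 j=2: 16<27, i++
i=7 j=2: 18<27, i++
i=8 j=2: 21<27, i++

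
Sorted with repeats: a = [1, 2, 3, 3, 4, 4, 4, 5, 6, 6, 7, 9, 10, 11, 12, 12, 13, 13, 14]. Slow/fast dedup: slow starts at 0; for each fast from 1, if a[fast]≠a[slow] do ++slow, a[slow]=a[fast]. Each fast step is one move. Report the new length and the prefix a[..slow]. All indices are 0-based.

length 13; prefix = [1, 2, 3, 4, 5, 6, 7, 9, 10, 11, 12, 13, 14]

slow=0 fast=1: a[fast]=2≠a[slow]=1 write a[1]=2, slow++,fast++
slow=1 fast=2: a[fast]=3≠a[slow]=2 write a[2]=3, slow++,fast++
slow=2 fast=3: a[fast]=3=a[slow] dup, fast++
slow=2 fast=4: a[fast]=4≠a[slow]=3 write a[3]=4, slow++,fast++
slow=3 fast=5: a[fast]=4=a[slow] dup, fast++
slow=3 fast=6: a[fast]=4=a[slow] dup, fast++
slow=3 fast=7: a[fast]=5≠a[slow]=4 write a[4]=5, slow++,fast++
slow=4 fast=8: a[fast]=6≠a[slow]=5 write a[5]=6, slow++,fast++
slow=5 fast=9: a[fast]=6=a[slow] dup, fast++
slow=5 fast=10: a[fast]=7≠a[slow]=6 write a[6]=7, slow++,fast++
slow=6 fast=11: a[fast]=9≠a[slow]=7 write a[7]=9, slow++,fast++
slow=7 fast=12: a[fast]=10≠a[slow]=9 write a[8]=10, slow++,fast++
slow=8 fast=13: a[fast]=11≠a[slow]=10 write a[9]=11, slow++,fast++
slow=9 fast=14: a[fast]=12≠a[slow]=11 write a[10]=12, slow++,fast++
slow=10 fast=15: a[fast]=12=a[slow] dup, fast++
slow=10 fast=16: a[fast]=13≠a[slow]=12 write a[11]=13, slow++,fast++
slow=11 fast=17: a[fast]=13=a[slow] dup, fast++
slow=11 fast=18: a[fast]=14≠a[slow]=13 write a[12]=14, slow++,fast++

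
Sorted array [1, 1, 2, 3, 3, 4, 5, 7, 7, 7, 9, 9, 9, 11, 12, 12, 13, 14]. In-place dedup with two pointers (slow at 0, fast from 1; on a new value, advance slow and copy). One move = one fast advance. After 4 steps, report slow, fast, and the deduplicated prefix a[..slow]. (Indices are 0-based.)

slow=0 fast=1: a[fast]=1=a[slow] dup, fast++
slow=0 fast=2: a[fast]=2≠a[slow]=1 write a[1]=2, slow++,fast++
slow=1 fast=3: a[fast]=3≠a[slow]=2 write a[2]=3, slow++,fast++
slow=2 fast=4: a[fast]=3=a[slow] dup, fast++

slow=2, fast=5, prefix=[1, 2, 3]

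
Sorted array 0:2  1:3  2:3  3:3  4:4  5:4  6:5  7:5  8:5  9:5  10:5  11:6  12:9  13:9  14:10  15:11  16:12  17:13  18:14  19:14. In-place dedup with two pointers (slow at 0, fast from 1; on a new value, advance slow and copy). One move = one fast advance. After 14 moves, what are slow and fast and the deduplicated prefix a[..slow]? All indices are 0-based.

slow=6, fast=15, prefix=[2, 3, 4, 5, 6, 9, 10]

(s=0,f=1) a[fast]=3≠a[slow]=2 write a[1]=3 → slow++,fast++
(s=1,f=2) a[fast]=3=a[slow] dup → fast++
(s=1,f=3) a[fast]=3=a[slow] dup → fast++
(s=1,f=4) a[fast]=4≠a[slow]=3 write a[2]=4 → slow++,fast++
(s=2,f=5) a[fast]=4=a[slow] dup → fast++
(s=2,f=6) a[fast]=5≠a[slow]=4 write a[3]=5 → slow++,fast++
(s=3,f=7) a[fast]=5=a[slow] dup → fast++
(s=3,f=8) a[fast]=5=a[slow] dup → fast++
(s=3,f=9) a[fast]=5=a[slow] dup → fast++
(s=3,f=10) a[fast]=5=a[slow] dup → fast++
(s=3,f=11) a[fast]=6≠a[slow]=5 write a[4]=6 → slow++,fast++
(s=4,f=12) a[fast]=9≠a[slow]=6 write a[5]=9 → slow++,fast++
(s=5,f=13) a[fast]=9=a[slow] dup → fast++
(s=5,f=14) a[fast]=10≠a[slow]=9 write a[6]=10 → slow++,fast++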